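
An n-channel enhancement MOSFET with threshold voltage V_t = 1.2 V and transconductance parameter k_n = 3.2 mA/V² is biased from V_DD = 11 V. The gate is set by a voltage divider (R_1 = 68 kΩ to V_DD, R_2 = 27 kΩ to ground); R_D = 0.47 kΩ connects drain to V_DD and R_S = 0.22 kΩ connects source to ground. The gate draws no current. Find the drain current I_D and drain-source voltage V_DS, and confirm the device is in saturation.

I_D ≈ 2.8 mA, V_DS ≈ 9.1 V

V_G = V_DD·R_2/(R_1+R_2) = 11×27/95 = 3.13 V.
Assume saturation: I_D = (k_n/2)(V_GS − V_t)² with V_GS = V_G − I_D·R_S = 3.13 − 0.22·I_D.
Substituting gives 0.0774·I_D² − 2.36·I_D + 5.94 = 0, with roots I_D = 2.77 or 27.7 mA.
The root I_D = 27.7 mA gives V_GS = -2.96 V ≤ V_t, so take I_D = 2.77 mA.
Then V_GS = 2.52 V and V_DS = V_DD − I_D(R_D+R_S) = 11 − 2.77×0.69 = 9.09 V.
Saturation requires V_DS ≥ V_GS − V_t = 1.32 V; 9.09 ≥ 1.32 ✓.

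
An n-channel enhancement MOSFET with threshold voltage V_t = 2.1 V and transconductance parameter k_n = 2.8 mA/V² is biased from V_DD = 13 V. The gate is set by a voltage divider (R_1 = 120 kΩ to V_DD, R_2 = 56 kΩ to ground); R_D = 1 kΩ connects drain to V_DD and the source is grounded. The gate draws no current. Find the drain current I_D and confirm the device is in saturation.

V_G = V_DD·R_2/(R_1+R_2) = 13×56/176 = 4.14 V. With the source grounded, V_GS = V_G = 4.14 V.
Assume saturation: I_D = (k_n/2)(V_GS − V_t)² = (2.8/2)×(4.14 − 2.1)² = 1.4×2.04² = 5.81 mA.
V_DS = V_DD − I_D·R_D = 13 − 5.81×1 = 7.19 V.
Saturation requires V_DS ≥ V_GS − V_t = 2.04 V; 7.19 ≥ 2.04 ✓.

I_D ≈ 5.8 mA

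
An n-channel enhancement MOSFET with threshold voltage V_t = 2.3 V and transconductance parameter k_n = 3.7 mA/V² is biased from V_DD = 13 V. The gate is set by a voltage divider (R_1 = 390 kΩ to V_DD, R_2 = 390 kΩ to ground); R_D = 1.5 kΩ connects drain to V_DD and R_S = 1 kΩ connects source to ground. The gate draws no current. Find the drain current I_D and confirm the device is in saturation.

I_D ≈ 2.9 mA

V_G = V_DD·R_2/(R_1+R_2) = 13×390/780 = 6.5 V.
Assume saturation: I_D = (k_n/2)(V_GS − V_t)² with V_GS = V_G − I_D·R_S = 6.5 − 1·I_D.
Substituting gives 1.85·I_D² − 16.5·I_D + 32.6 = 0, with roots I_D = 2.94 or 6 mA.
The root I_D = 6 mA gives V_GS = 0.499 V ≤ V_t, so take I_D = 2.94 mA.
Then V_GS = 3.56 V and V_DS = V_DD − I_D(R_D+R_S) = 13 − 2.94×2.5 = 5.65 V.
Saturation requires V_DS ≥ V_GS − V_t = 1.26 V; 5.65 ≥ 1.26 ✓.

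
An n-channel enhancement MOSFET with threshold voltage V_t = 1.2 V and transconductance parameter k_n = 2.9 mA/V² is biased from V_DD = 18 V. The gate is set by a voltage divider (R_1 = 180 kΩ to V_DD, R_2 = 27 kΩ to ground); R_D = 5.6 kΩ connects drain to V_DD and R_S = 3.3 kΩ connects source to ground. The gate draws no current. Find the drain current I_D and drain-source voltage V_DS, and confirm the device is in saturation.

I_D ≈ 0.23 mA, V_DS ≈ 16 V

V_G = V_DD·R_2/(R_1+R_2) = 18×27/207 = 2.35 V.
Assume saturation: I_D = (k_n/2)(V_GS − V_t)² with V_GS = V_G − I_D·R_S = 2.35 − 3.3·I_D.
Substituting gives 15.8·I_D² − 12·I_D + 1.91 = 0, with roots I_D = 0.228 or 0.531 mA.
The root I_D = 0.531 mA gives V_GS = 0.595 V ≤ V_t, so take I_D = 0.228 mA.
Then V_GS = 1.6 V and V_DS = V_DD − I_D(R_D+R_S) = 18 − 0.228×8.9 = 16 V.
Saturation requires V_DS ≥ V_GS − V_t = 0.396 V; 16 ≥ 0.396 ✓.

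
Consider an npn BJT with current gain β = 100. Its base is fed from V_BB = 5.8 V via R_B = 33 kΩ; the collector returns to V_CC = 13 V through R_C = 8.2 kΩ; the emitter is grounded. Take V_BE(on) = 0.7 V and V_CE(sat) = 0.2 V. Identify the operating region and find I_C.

saturation; I_C ≈ 1.6 mA

Assume active: I_B = (5.8 − 0.7)/33 = 0.155 mA, giving I_C = β·I_B = 15.5 mA.
But then V_CE = 13 − 15.5×8.2 = -114 V < V_CE(sat) = 0.2 V — impossible in the active region.
So the transistor is saturated. With V_CE = 0.2 V, I_C = (V_CC − 0.2)/R_C = 12.8/8.2 = 1.56 mA.
Check: β·I_B = 15.5 mA > I_C = 1.56 mA, confirming saturation.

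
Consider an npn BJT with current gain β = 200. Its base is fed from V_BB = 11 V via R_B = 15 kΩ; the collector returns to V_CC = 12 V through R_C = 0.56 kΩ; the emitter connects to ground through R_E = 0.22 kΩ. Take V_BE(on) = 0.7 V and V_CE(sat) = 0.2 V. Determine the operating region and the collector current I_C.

Assume active: I_B = (11 − 0.7)/(15 + 201×0.22) = 0.174 mA, I_C = β·I_B = 34.8 mA.
Then V_CE = 12 − 34.8×0.56 − 35×0.22 = -15.2 V < 0.2 V — the active assumption fails.
Re-solve with V_CE = 0.2 V. KCL at the emitter: V_E/R_E = (V_BB−0.7−V_E)/R_B + (V_CC−0.2−V_E)/R_C, giving V_E = 3.4 V.
I_C = (V_CC − 0.2 − V_E)/R_C = (11.8 − 3.4)/0.56 = 15 mA.
Check: I_B = (10.3 − 3.4)/15 = 0.46 mA, and β·I_B = 92 mA > I_C, confirming saturation.

saturation; I_C ≈ 15 mA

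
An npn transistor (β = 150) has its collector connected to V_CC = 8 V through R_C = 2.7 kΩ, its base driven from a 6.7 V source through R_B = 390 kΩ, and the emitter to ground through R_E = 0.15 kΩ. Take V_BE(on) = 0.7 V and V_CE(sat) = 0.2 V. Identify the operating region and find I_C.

active; I_C ≈ 2.2 mA

Assume active. Base-emitter loop: I_B = (V_BB − V_BE)/(R_B + (β+1)R_E) = (6.7 − 0.7)/(390 + 151×0.15) = 0.0145 mA.
I_C = β·I_B = 150×0.0145 = 2.18 mA.
V_CE = V_CC − I_C·R_C − I_E·R_E = 8 − 2.18×2.7 − 2.2×0.15 = 1.78 V > V_CE(sat), so the active-region assumption holds.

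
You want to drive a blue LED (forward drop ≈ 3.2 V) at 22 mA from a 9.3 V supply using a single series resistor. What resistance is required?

R ≈ 0.28 kΩ

The resistor drops V_S − V_D = 9.3 − 3.2 = 6.1 V at 22 mA.
R = 6.1 V / 22 mA = 0.277 kΩ.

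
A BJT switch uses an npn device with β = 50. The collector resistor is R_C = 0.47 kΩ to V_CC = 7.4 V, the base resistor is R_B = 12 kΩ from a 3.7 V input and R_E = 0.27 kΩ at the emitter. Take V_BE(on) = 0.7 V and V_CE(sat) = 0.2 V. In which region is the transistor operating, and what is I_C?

active; I_C ≈ 5.8 mA

Assume active. Base-emitter loop: I_B = (V_BB − V_BE)/(R_B + (β+1)R_E) = (3.7 − 0.7)/(12 + 51×0.27) = 0.116 mA.
I_C = β·I_B = 50×0.116 = 5.82 mA.
V_CE = V_CC − I_C·R_C − I_E·R_E = 7.4 − 5.82×0.47 − 5.94×0.27 = 3.06 V > V_CE(sat), so the active-region assumption holds.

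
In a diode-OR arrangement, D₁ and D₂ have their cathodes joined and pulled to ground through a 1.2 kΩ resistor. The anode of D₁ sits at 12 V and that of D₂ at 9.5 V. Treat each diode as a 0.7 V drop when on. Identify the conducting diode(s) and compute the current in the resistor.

Assume both conduct. Then node N would need to be at both 12−0.7 = 11.3 V and 9.5−0.7 = 8.8 V, which is impossible.
Assume only D₁ conducts: V_N = 12 − 0.7 = 11.3 V, so I_R = 11.3/1.2 = 9.42 mA.
Check D₂: its anode-to-cathode voltage is 9.5 − 11.3 = -1.8 V < 0.7 V, so it is off. The assumption is consistent.

Only D₁ conducts; I_R ≈ 9.4 mA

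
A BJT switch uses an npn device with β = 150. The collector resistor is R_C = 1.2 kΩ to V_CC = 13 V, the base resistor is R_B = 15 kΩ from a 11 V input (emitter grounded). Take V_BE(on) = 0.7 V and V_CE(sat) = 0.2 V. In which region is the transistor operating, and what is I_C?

Assume active: I_B = (11 − 0.7)/15 = 0.687 mA, giving I_C = β·I_B = 103 mA.
But then V_CE = 13 − 103×1.2 = -111 V < V_CE(sat) = 0.2 V — impossible in the active region.
So the transistor is saturated. With V_CE = 0.2 V, I_C = (V_CC − 0.2)/R_C = 12.8/1.2 = 10.7 mA.
Check: β·I_B = 103 mA > I_C = 10.7 mA, confirming saturation.

saturation; I_C ≈ 11 mA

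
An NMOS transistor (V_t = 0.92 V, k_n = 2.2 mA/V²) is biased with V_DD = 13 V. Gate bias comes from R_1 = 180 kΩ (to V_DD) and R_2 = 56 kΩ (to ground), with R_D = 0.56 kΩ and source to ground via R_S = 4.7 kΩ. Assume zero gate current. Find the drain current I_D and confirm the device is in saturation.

I_D ≈ 0.34 mA

V_G = V_DD·R_2/(R_1+R_2) = 13×56/236 = 3.08 V.
Assume saturation: I_D = (k_n/2)(V_GS − V_t)² with V_GS = V_G − I_D·R_S = 3.08 − 4.7·I_D.
Substituting gives 24.3·I_D² − 23.4·I_D + 5.15 = 0, with roots I_D = 0.342 or 0.62 mA.
The root I_D = 0.62 mA gives V_GS = 0.169 V ≤ V_t, so take I_D = 0.342 mA.
Then V_GS = 1.48 V and V_DS = V_DD − I_D(R_D+R_S) = 13 − 0.342×5.26 = 11.2 V.
Saturation requires V_DS ≥ V_GS − V_t = 0.558 V; 11.2 ≥ 0.558 ✓.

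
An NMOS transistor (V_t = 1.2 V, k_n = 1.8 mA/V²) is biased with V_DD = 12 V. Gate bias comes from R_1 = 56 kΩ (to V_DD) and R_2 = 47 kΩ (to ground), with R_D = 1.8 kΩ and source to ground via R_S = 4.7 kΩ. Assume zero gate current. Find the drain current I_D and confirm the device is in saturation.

I_D ≈ 0.72 mA

V_G = V_DD·R_2/(R_1+R_2) = 12×47/103 = 5.48 V.
Assume saturation: I_D = (k_n/2)(V_GS − V_t)² with V_GS = V_G − I_D·R_S = 5.48 − 4.7·I_D.
Substituting gives 19.9·I_D² − 37.2·I_D + 16.5 = 0, with roots I_D = 0.719 or 1.15 mA.
The root I_D = 1.15 mA gives V_GS = 0.0695 V ≤ V_t, so take I_D = 0.719 mA.
Then V_GS = 2.09 V and V_DS = V_DD − I_D(R_D+R_S) = 12 − 0.719×6.5 = 7.32 V.
Saturation requires V_DS ≥ V_GS − V_t = 0.894 V; 7.32 ≥ 0.894 ✓.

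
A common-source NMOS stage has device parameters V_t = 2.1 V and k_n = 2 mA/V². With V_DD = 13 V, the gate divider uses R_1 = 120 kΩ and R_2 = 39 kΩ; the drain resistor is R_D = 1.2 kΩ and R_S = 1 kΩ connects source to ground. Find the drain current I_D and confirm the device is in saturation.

I_D ≈ 0.43 mA

V_G = V_DD·R_2/(R_1+R_2) = 13×39/159 = 3.19 V.
Assume saturation: I_D = (k_n/2)(V_GS − V_t)² with V_GS = V_G − I_D·R_S = 3.19 − 1·I_D.
Substituting gives 1·I_D² − 3.18·I_D + 1.19 = 0, with roots I_D = 0.432 or 2.75 mA.
The root I_D = 2.75 mA gives V_GS = 0.443 V ≤ V_t, so take I_D = 0.432 mA.
Then V_GS = 2.76 V and V_DS = V_DD − I_D(R_D+R_S) = 13 − 0.432×2.2 = 12.1 V.
Saturation requires V_DS ≥ V_GS − V_t = 0.657 V; 12.1 ≥ 0.657 ✓.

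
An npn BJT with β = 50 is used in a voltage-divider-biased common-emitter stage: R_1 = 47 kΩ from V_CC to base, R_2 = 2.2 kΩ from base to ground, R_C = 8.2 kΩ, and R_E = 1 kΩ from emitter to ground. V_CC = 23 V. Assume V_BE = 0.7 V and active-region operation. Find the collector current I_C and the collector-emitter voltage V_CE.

Thevenize the base divider: V_Th = V_CC·R_2/(R_1+R_2) = 23×2.2/49.2 = 1.03 V, R_Th = R_1‖R_2 = 2.1 kΩ.
Base-emitter loop: V_Th = I_B·R_Th + V_BE + (β+1)I_B·R_E, so I_B = (1.03 − 0.7) / (2.1 + 51×1) = 0.00619 mA.
I_C = β·I_B = 50×0.00619 = 0.309 mA, and I_E = (β+1)I_B = 0.315 mA.
V_CE = V_CC − I_C·R_C − I_E·R_E = 23 − 0.309×8.2 − 0.315×1 = 20.1 V.
V_CE = 20.1 V > 0.2 V confirms active-region operation.

I_C ≈ 0.31 mA, V_CE ≈ 20 V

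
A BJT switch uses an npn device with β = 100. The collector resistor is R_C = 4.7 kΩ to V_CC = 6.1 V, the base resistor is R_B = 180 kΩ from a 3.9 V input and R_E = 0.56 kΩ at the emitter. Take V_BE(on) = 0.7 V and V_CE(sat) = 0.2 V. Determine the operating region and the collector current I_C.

Assume active: I_B = (3.9 − 0.7)/(180 + 101×0.56) = 0.0135 mA, I_C = β·I_B = 1.35 mA.
Then V_CE = 6.1 − 1.35×4.7 − 1.37×0.56 = -1.02 V < 0.2 V — the active assumption fails.
Re-solve with V_CE = 0.2 V. KCL at the emitter: V_E/R_E = (V_BB−0.7−V_E)/R_B + (V_CC−0.2−V_E)/R_C, giving V_E = 0.635 V.
I_C = (V_CC − 0.2 − V_E)/R_C = (5.9 − 0.635)/4.7 = 1.12 mA.
Check: I_B = (3.2 − 0.635)/180 = 0.0142 mA, and β·I_B = 1.42 mA > I_C, confirming saturation.

saturation; I_C ≈ 1.1 mA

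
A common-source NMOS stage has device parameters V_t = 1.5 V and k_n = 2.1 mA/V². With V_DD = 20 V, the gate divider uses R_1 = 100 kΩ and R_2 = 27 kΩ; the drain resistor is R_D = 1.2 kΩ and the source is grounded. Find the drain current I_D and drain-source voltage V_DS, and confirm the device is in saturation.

I_D ≈ 8 mA, V_DS ≈ 10 V

V_G = V_DD·R_2/(R_1+R_2) = 20×27/127 = 4.25 V. With the source grounded, V_GS = V_G = 4.25 V.
Assume saturation: I_D = (k_n/2)(V_GS − V_t)² = (2.1/2)×(4.25 − 1.5)² = 1.05×2.75² = 7.95 mA.
V_DS = V_DD − I_D·R_D = 20 − 7.95×1.2 = 10.5 V.
Saturation requires V_DS ≥ V_GS − V_t = 2.75 V; 10.5 ≥ 2.75 ✓.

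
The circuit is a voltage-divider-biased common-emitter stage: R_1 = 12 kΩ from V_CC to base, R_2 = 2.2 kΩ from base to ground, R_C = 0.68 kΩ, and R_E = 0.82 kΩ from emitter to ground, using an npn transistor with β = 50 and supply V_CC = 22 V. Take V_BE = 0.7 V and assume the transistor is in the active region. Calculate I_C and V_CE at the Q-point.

I_C ≈ 3.1 mA, V_CE ≈ 17 V

Thevenize the base divider: V_Th = V_CC·R_2/(R_1+R_2) = 22×2.2/14.2 = 3.41 V, R_Th = R_1‖R_2 = 1.86 kΩ.
Base-emitter loop: V_Th = I_B·R_Th + V_BE + (β+1)I_B·R_E, so I_B = (3.41 − 0.7) / (1.86 + 51×0.82) = 0.062 mA.
I_C = β·I_B = 50×0.062 = 3.1 mA, and I_E = (β+1)I_B = 3.16 mA.
V_CE = V_CC − I_C·R_C − I_E·R_E = 22 − 3.1×0.68 − 3.16×0.82 = 17.3 V.
V_CE = 17.3 V > 0.2 V confirms active-region operation.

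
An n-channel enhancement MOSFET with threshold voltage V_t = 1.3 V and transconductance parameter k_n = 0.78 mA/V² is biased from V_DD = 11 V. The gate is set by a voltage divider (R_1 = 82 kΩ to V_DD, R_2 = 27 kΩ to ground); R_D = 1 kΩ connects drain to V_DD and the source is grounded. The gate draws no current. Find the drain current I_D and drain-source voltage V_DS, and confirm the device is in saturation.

V_G = V_DD·R_2/(R_1+R_2) = 11×27/109 = 2.72 V. With the source grounded, V_GS = V_G = 2.72 V.
Assume saturation: I_D = (k_n/2)(V_GS − V_t)² = (0.78/2)×(2.72 − 1.3)² = 0.39×1.42² = 0.792 mA.
V_DS = V_DD − I_D·R_D = 11 − 0.792×1 = 10.2 V.
Saturation requires V_DS ≥ V_GS − V_t = 1.42 V; 10.2 ≥ 1.42 ✓.

I_D ≈ 0.79 mA, V_DS ≈ 10 V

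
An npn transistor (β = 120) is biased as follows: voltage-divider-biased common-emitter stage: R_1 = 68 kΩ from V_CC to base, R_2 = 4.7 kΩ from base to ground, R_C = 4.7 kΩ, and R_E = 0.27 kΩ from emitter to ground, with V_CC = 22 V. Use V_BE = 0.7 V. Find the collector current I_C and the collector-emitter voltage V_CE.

Thevenize the base divider: V_Th = V_CC·R_2/(R_1+R_2) = 22×4.7/72.7 = 1.42 V, R_Th = R_1‖R_2 = 4.4 kΩ.
Base-emitter loop: V_Th = I_B·R_Th + V_BE + (β+1)I_B·R_E, so I_B = (1.42 − 0.7) / (4.4 + 121×0.27) = 0.0195 mA.
I_C = β·I_B = 120×0.0195 = 2.34 mA, and I_E = (β+1)I_B = 2.36 mA.
V_CE = V_CC − I_C·R_C − I_E·R_E = 22 − 2.34×4.7 − 2.36×0.27 = 10.4 V.
V_CE = 10.4 V > 0.2 V confirms active-region operation.

I_C ≈ 2.3 mA, V_CE ≈ 10 V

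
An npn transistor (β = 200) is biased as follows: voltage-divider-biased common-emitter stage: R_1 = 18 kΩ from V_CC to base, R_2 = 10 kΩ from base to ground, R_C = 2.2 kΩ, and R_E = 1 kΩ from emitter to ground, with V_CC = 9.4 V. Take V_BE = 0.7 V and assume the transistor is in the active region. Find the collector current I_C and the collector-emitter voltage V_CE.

I_C ≈ 2.6 mA, V_CE ≈ 1.2 V

Thevenize the base divider: V_Th = V_CC·R_2/(R_1+R_2) = 9.4×10/28 = 3.36 V, R_Th = R_1‖R_2 = 6.43 kΩ.
Base-emitter loop: V_Th = I_B·R_Th + V_BE + (β+1)I_B·R_E, so I_B = (3.36 − 0.7) / (6.43 + 201×1) = 0.0128 mA.
I_C = β·I_B = 200×0.0128 = 2.56 mA, and I_E = (β+1)I_B = 2.57 mA.
V_CE = V_CC − I_C·R_C − I_E·R_E = 9.4 − 2.56×2.2 − 2.57×1 = 1.19 V.
V_CE = 1.19 V > 0.2 V confirms active-region operation.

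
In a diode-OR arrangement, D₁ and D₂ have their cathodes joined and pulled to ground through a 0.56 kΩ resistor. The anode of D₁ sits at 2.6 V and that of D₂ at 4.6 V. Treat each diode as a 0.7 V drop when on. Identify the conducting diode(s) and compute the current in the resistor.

Only D₂ conducts; I_R ≈ 7 mA

Assume both conduct. Then node N would need to be at both 2.6−0.7 = 1.9 V and 4.6−0.7 = 3.9 V, which is impossible.
Assume only D₂ conducts: V_N = 4.6 − 0.7 = 3.9 V, so I_R = 3.9/0.56 = 6.96 mA.
Check D₁: its anode-to-cathode voltage is 2.6 − 3.9 = -1.3 V < 0.7 V, so it is off. The assumption is consistent.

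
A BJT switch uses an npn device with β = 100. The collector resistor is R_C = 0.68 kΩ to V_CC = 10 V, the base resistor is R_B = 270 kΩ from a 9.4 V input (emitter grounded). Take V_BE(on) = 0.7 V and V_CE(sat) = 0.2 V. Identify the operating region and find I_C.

active; I_C ≈ 3.2 mA

Assume active. Base-emitter loop: I_B = (V_BB − V_BE)/R_B = (9.4 − 0.7)/270 = 0.0322 mA.
I_C = β·I_B = 100×0.0322 = 3.22 mA.
V_CE = V_CC − I_C·R_C = 10 − 3.22×0.68 = 7.81 V > V_CE(sat), so the active-region assumption holds.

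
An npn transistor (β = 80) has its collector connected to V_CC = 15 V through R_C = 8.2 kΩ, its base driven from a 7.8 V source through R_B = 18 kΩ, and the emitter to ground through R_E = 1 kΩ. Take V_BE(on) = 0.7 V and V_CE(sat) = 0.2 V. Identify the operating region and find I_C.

Assume active: I_B = (7.8 − 0.7)/(18 + 81×1) = 0.0717 mA, I_C = β·I_B = 5.74 mA.
Then V_CE = 15 − 5.74×8.2 − 5.81×1 = -37.9 V < 0.2 V — the active assumption fails.
Re-solve with V_CE = 0.2 V. KCL at the emitter: V_E/R_E = (V_BB−0.7−V_E)/R_B + (V_CC−0.2−V_E)/R_C, giving V_E = 1.87 V.
I_C = (V_CC − 0.2 − V_E)/R_C = (14.8 − 1.87)/8.2 = 1.58 mA.
Check: I_B = (7.1 − 1.87)/18 = 0.291 mA, and β·I_B = 23.3 mA > I_C, confirming saturation.

saturation; I_C ≈ 1.6 mA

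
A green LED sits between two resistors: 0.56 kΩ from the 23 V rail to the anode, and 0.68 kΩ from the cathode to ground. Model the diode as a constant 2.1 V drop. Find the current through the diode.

The two resistors are in series with the diode, so KVL gives 23 = I·0.56 + 2.1 + I·0.68.
I = (23 − 2.1) / (0.56 + 0.68) kΩ = 20.9 / 1.24 = 16.9 mA.

I ≈ 17 mA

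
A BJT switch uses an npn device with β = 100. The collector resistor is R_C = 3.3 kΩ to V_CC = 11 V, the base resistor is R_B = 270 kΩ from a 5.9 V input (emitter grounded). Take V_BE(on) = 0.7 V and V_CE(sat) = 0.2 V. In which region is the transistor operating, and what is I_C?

active; I_C ≈ 1.9 mA

Assume active. Base-emitter loop: I_B = (V_BB − V_BE)/R_B = (5.9 − 0.7)/270 = 0.0193 mA.
I_C = β·I_B = 100×0.0193 = 1.93 mA.
V_CE = V_CC − I_C·R_C = 11 − 1.93×3.3 = 4.64 V > V_CE(sat), so the active-region assumption holds.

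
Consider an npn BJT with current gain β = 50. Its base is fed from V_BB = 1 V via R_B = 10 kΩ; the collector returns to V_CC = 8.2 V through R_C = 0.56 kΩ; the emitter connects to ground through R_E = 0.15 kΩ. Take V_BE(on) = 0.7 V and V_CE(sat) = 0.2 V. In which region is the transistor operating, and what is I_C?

Assume active. Base-emitter loop: I_B = (V_BB − V_BE)/(R_B + (β+1)R_E) = (1 − 0.7)/(10 + 51×0.15) = 0.017 mA.
I_C = β·I_B = 50×0.017 = 0.85 mA.
V_CE = V_CC − I_C·R_C − I_E·R_E = 8.2 − 0.85×0.56 − 0.867×0.15 = 7.59 V > V_CE(sat), so the active-region assumption holds.

active; I_C ≈ 0.85 mA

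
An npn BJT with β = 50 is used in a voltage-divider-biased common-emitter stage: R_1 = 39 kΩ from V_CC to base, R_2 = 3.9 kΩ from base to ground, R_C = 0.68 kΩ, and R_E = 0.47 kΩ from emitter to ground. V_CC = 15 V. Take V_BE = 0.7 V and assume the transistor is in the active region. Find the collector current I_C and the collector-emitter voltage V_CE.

I_C ≈ 1.2 mA, V_CE ≈ 14 V

Thevenize the base divider: V_Th = V_CC·R_2/(R_1+R_2) = 15×3.9/42.9 = 1.36 V, R_Th = R_1‖R_2 = 3.55 kΩ.
Base-emitter loop: V_Th = I_B·R_Th + V_BE + (β+1)I_B·R_E, so I_B = (1.36 − 0.7) / (3.55 + 51×0.47) = 0.0241 mA.
I_C = β·I_B = 50×0.0241 = 1.21 mA, and I_E = (β+1)I_B = 1.23 mA.
V_CE = V_CC − I_C·R_C − I_E·R_E = 15 − 1.21×0.68 − 1.23×0.47 = 13.6 V.
V_CE = 13.6 V > 0.2 V confirms active-region operation.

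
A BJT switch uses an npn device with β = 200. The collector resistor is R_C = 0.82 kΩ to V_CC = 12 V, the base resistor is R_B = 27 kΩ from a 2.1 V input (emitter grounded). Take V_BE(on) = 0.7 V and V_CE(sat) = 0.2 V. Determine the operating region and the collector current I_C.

Assume active. Base-emitter loop: I_B = (V_BB − V_BE)/R_B = (2.1 − 0.7)/27 = 0.0519 mA.
I_C = β·I_B = 200×0.0519 = 10.4 mA.
V_CE = V_CC − I_C·R_C = 12 − 10.4×0.82 = 3.5 V > V_CE(sat), so the active-region assumption holds.

active; I_C ≈ 10 mA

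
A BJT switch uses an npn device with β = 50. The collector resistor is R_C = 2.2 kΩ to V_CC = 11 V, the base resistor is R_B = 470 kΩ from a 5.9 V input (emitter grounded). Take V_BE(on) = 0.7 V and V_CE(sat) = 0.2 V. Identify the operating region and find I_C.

Assume active. Base-emitter loop: I_B = (V_BB − V_BE)/R_B = (5.9 − 0.7)/470 = 0.0111 mA.
I_C = β·I_B = 50×0.0111 = 0.553 mA.
V_CE = V_CC − I_C·R_C = 11 − 0.553×2.2 = 9.78 V > V_CE(sat), so the active-region assumption holds.

active; I_C ≈ 0.55 mA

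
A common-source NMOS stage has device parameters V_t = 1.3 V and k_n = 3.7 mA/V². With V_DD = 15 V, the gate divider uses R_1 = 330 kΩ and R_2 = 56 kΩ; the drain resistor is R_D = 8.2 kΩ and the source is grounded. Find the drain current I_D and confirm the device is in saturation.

V_G = V_DD·R_2/(R_1+R_2) = 15×56/386 = 2.18 V. With the source grounded, V_GS = V_G = 2.18 V.
Assume saturation: I_D = (k_n/2)(V_GS − V_t)² = (3.7/2)×(2.18 − 1.3)² = 1.85×0.876² = 1.42 mA.
V_DS = V_DD − I_D·R_D = 15 − 1.42×8.2 = 3.35 V.
Saturation requires V_DS ≥ V_GS − V_t = 0.876 V; 3.35 ≥ 0.876 ✓.

I_D ≈ 1.4 mA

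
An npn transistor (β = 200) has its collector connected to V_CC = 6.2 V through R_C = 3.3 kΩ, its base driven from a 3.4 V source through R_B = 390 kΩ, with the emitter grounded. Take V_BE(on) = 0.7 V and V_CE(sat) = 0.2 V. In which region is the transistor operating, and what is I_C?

active; I_C ≈ 1.4 mA

Assume active. Base-emitter loop: I_B = (V_BB − V_BE)/R_B = (3.4 − 0.7)/390 = 0.00692 mA.
I_C = β·I_B = 200×0.00692 = 1.38 mA.
V_CE = V_CC − I_C·R_C = 6.2 − 1.38×3.3 = 1.63 V > V_CE(sat), so the active-region assumption holds.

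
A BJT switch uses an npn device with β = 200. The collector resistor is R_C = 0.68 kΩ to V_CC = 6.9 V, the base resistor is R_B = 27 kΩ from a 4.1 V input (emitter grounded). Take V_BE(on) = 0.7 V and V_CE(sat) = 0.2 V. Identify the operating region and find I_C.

Assume active: I_B = (4.1 − 0.7)/27 = 0.126 mA, giving I_C = β·I_B = 25.2 mA.
But then V_CE = 6.9 − 25.2×0.68 = -10.2 V < V_CE(sat) = 0.2 V — impossible in the active region.
So the transistor is saturated. With V_CE = 0.2 V, I_C = (V_CC − 0.2)/R_C = 6.7/0.68 = 9.85 mA.
Check: β·I_B = 25.2 mA > I_C = 9.85 mA, confirming saturation.

saturation; I_C ≈ 9.9 mA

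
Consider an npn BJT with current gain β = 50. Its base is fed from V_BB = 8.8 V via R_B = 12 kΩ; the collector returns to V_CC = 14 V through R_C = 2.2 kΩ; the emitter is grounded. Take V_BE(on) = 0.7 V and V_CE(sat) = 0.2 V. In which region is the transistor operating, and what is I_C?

saturation; I_C ≈ 6.3 mA

Assume active: I_B = (8.8 − 0.7)/12 = 0.675 mA, giving I_C = β·I_B = 33.8 mA.
But then V_CE = 14 − 33.8×2.2 = -60.3 V < V_CE(sat) = 0.2 V — impossible in the active region.
So the transistor is saturated. With V_CE = 0.2 V, I_C = (V_CC − 0.2)/R_C = 13.8/2.2 = 6.27 mA.
Check: β·I_B = 33.8 mA > I_C = 6.27 mA, confirming saturation.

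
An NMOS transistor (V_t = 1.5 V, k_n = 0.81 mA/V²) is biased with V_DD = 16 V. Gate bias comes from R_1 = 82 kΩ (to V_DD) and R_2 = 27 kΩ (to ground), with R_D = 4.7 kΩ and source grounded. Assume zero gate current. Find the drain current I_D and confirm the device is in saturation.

V_G = V_DD·R_2/(R_1+R_2) = 16×27/109 = 3.96 V. With the source grounded, V_GS = V_G = 3.96 V.
Assume saturation: I_D = (k_n/2)(V_GS − V_t)² = (0.81/2)×(3.96 − 1.5)² = 0.405×2.46² = 2.46 mA.
V_DS = V_DD − I_D·R_D = 16 − 2.46×4.7 = 4.45 V.
Saturation requires V_DS ≥ V_GS − V_t = 2.46 V; 4.45 ≥ 2.46 ✓.

I_D ≈ 2.5 mA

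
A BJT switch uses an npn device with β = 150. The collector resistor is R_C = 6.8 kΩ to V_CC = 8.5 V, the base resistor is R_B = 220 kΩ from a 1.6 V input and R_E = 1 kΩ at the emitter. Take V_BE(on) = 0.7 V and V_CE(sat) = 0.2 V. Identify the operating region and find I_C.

Assume active. Base-emitter loop: I_B = (V_BB − V_BE)/(R_B + (β+1)R_E) = (1.6 − 0.7)/(220 + 151×1) = 0.00243 mA.
I_C = β·I_B = 150×0.00243 = 0.364 mA.
V_CE = V_CC − I_C·R_C − I_E·R_E = 8.5 − 0.364×6.8 − 0.366×1 = 5.66 V > V_CE(sat), so the active-region assumption holds.

active; I_C ≈ 0.36 mA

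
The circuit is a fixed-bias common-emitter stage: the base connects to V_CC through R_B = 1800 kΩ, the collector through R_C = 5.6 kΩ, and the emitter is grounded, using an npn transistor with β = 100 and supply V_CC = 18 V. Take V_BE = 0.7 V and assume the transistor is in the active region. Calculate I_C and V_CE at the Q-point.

Base loop: V_CC = I_B·R_B + V_BE, so I_B = (18 − 0.7)/1800 kΩ = 0.00961 mA.
In the active region I_C = β·I_B = 100 × 0.00961 = 0.961 mA.
Collector loop: V_CE = V_CC − I_C·R_C = 18 − 0.961×5.6 = 12.6 V.
Since V_CE = 12.6 V > V_CE(sat) ≈ 0.2 V, the transistor is in the active region as assumed.

I_C ≈ 0.96 mA, V_CE ≈ 13 V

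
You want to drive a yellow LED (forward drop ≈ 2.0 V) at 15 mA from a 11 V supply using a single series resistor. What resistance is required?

R ≈ 0.6 kΩ

The resistor drops V_S − V_D = 11 − 2.0 = 9 V at 15 mA.
R = 9 V / 15 mA = 0.6 kΩ.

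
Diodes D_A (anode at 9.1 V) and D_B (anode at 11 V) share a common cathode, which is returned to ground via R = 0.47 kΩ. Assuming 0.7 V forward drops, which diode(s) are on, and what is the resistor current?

Assume both conduct. Then node N would need to be at both 9.1−0.7 = 8.4 V and 11−0.7 = 10.3 V, which is impossible.
Assume only D_B conducts: V_N = 11 − 0.7 = 10.3 V, so I_R = 10.3/0.47 = 21.9 mA.
Check D_A: its anode-to-cathode voltage is 9.1 − 10.3 = -1.2 V < 0.7 V, so it is off. The assumption is consistent.

Only D_B conducts; I_R ≈ 22 mA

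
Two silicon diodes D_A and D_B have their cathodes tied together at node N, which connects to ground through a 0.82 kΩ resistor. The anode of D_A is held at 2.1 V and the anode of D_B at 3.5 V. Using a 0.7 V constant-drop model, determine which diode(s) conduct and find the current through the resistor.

Assume both conduct. Then node N would need to be at both 2.1−0.7 = 1.4 V and 3.5−0.7 = 2.8 V, which is impossible.
Assume only D_B conducts: V_N = 3.5 − 0.7 = 2.8 V, so I_R = 2.8/0.82 = 3.41 mA.
Check D_A: its anode-to-cathode voltage is 2.1 − 2.8 = -0.7 V < 0.7 V, so it is off. The assumption is consistent.

Only D_B conducts; I_R ≈ 3.4 mA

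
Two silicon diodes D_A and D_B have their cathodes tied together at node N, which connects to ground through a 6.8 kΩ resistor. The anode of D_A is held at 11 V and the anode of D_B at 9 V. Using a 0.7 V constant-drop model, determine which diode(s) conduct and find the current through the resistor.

Assume both conduct. Then node N would need to be at both 11−0.7 = 10.3 V and 9−0.7 = 8.3 V, which is impossible.
Assume only D_A conducts: V_N = 11 − 0.7 = 10.3 V, so I_R = 10.3/6.8 = 1.51 mA.
Check D_B: its anode-to-cathode voltage is 9 − 10.3 = -1.3 V < 0.7 V, so it is off. The assumption is consistent.

Only D_A conducts; I_R ≈ 1.5 mA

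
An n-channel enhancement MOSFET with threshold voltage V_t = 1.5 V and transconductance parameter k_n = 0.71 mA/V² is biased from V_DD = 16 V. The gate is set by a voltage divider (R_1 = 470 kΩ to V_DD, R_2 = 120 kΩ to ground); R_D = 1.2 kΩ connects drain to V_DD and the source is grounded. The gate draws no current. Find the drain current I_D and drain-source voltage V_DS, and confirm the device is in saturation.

V_G = V_DD·R_2/(R_1+R_2) = 16×120/590 = 3.25 V. With the source grounded, V_GS = V_G = 3.25 V.
Assume saturation: I_D = (k_n/2)(V_GS − V_t)² = (0.71/2)×(3.25 − 1.5)² = 0.355×1.75² = 1.09 mA.
V_DS = V_DD − I_D·R_D = 16 − 1.09×1.2 = 14.7 V.
Saturation requires V_DS ≥ V_GS − V_t = 1.75 V; 14.7 ≥ 1.75 ✓.

I_D ≈ 1.1 mA, V_DS ≈ 15 V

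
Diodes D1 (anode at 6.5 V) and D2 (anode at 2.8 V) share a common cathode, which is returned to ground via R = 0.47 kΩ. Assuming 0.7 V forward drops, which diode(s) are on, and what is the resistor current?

Only D1 conducts; I_R ≈ 12 mA

Assume both conduct. Then node N would need to be at both 6.5−0.7 = 5.8 V and 2.8−0.7 = 2.1 V, which is impossible.
Assume only D1 conducts: V_N = 6.5 − 0.7 = 5.8 V, so I_R = 5.8/0.47 = 12.3 mA.
Check D2: its anode-to-cathode voltage is 2.8 − 5.8 = -3 V < 0.7 V, so it is off. The assumption is consistent.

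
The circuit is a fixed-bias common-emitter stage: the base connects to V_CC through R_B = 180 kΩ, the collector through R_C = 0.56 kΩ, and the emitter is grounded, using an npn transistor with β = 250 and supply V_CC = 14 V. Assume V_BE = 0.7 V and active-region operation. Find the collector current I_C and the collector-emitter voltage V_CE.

Base loop: V_CC = I_B·R_B + V_BE, so I_B = (14 − 0.7)/180 kΩ = 0.0739 mA.
In the active region I_C = β·I_B = 250 × 0.0739 = 18.5 mA.
Collector loop: V_CE = V_CC − I_C·R_C = 14 − 18.5×0.56 = 3.66 V.
Since V_CE = 3.66 V > V_CE(sat) ≈ 0.2 V, the transistor is in the active region as assumed.

I_C ≈ 18 mA, V_CE ≈ 3.7 V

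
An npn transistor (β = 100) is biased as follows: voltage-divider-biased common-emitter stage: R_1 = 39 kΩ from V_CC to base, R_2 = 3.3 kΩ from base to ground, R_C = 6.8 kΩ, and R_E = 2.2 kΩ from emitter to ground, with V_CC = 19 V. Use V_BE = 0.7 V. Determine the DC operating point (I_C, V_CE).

Thevenize the base divider: V_Th = V_CC·R_2/(R_1+R_2) = 19×3.3/42.3 = 1.48 V, R_Th = R_1‖R_2 = 3.04 kΩ.
Base-emitter loop: V_Th = I_B·R_Th + V_BE + (β+1)I_B·R_E, so I_B = (1.48 − 0.7) / (3.04 + 101×2.2) = 0.00347 mA.
I_C = β·I_B = 100×0.00347 = 0.347 mA, and I_E = (β+1)I_B = 0.351 mA.
V_CE = V_CC − I_C·R_C − I_E·R_E = 19 − 0.347×6.8 − 0.351×2.2 = 15.9 V.
V_CE = 15.9 V > 0.2 V confirms active-region operation.

I_C ≈ 0.35 mA, V_CE ≈ 16 V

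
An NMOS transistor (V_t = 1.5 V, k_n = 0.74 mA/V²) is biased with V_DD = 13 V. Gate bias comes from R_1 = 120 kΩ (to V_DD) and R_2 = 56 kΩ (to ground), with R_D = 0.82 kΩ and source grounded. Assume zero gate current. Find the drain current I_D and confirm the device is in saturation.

I_D ≈ 2.6 mA

V_G = V_DD·R_2/(R_1+R_2) = 13×56/176 = 4.14 V. With the source grounded, V_GS = V_G = 4.14 V.
Assume saturation: I_D = (k_n/2)(V_GS − V_t)² = (0.74/2)×(4.14 − 1.5)² = 0.37×2.64² = 2.57 mA.
V_DS = V_DD − I_D·R_D = 13 − 2.57×0.82 = 10.9 V.
Saturation requires V_DS ≥ V_GS − V_t = 2.64 V; 10.9 ≥ 2.64 ✓.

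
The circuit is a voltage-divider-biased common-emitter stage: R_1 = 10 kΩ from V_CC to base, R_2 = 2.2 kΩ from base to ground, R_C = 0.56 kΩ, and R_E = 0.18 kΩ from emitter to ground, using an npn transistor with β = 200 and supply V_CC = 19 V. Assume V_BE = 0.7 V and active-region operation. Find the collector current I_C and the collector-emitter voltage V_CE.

Thevenize the base divider: V_Th = V_CC·R_2/(R_1+R_2) = 19×2.2/12.2 = 3.43 V, R_Th = R_1‖R_2 = 1.8 kΩ.
Base-emitter loop: V_Th = I_B·R_Th + V_BE + (β+1)I_B·R_E, so I_B = (3.43 − 0.7) / (1.8 + 201×0.18) = 0.0718 mA.
I_C = β·I_B = 200×0.0718 = 14.4 mA, and I_E = (β+1)I_B = 14.4 mA.
V_CE = V_CC − I_C·R_C − I_E·R_E = 19 − 14.4×0.56 − 14.4×0.18 = 8.36 V.
V_CE = 8.36 V > 0.2 V confirms active-region operation.

I_C ≈ 14 mA, V_CE ≈ 8.4 V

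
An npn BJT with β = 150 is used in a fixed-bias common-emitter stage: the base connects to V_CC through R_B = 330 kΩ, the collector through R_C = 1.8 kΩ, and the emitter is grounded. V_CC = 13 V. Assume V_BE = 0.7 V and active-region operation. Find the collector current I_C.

I_C ≈ 5.6 mA

Base loop: V_CC = I_B·R_B + V_BE, so I_B = (13 − 0.7)/330 kΩ = 0.0373 mA.
In the active region I_C = β·I_B = 150 × 0.0373 = 5.59 mA.
Collector loop: V_CE = V_CC − I_C·R_C = 13 − 5.59×1.8 = 2.94 V.
Since V_CE = 2.94 V > V_CE(sat) ≈ 0.2 V, the transistor is in the active region as assumed.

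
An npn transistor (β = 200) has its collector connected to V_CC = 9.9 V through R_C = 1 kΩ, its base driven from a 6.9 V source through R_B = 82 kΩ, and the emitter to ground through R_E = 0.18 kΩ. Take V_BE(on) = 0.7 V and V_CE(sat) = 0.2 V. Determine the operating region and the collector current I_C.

saturation; I_C ≈ 8.2 mA

Assume active: I_B = (6.9 − 0.7)/(82 + 201×0.18) = 0.0525 mA, I_C = β·I_B = 10.5 mA.
Then V_CE = 9.9 − 10.5×1 − 10.5×0.18 = -2.49 V < 0.2 V — the active assumption fails.
Re-solve with V_CE = 0.2 V. KCL at the emitter: V_E/R_E = (V_BB−0.7−V_E)/R_B + (V_CC−0.2−V_E)/R_C, giving V_E = 1.49 V.
I_C = (V_CC − 0.2 − V_E)/R_C = (9.7 − 1.49)/1 = 8.21 mA.
Check: I_B = (6.2 − 1.49)/82 = 0.0575 mA, and β·I_B = 11.5 mA > I_C, confirming saturation.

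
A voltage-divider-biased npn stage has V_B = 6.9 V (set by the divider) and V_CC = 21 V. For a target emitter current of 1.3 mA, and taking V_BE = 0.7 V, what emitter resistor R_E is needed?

R_E ≈ 4.8 kΩ

V_E = V_B − V_BE = 6.9 − 0.7 = 6.2 V.
R_E = V_E / I_E = 6.2 / 1.3 = 4.77 kΩ.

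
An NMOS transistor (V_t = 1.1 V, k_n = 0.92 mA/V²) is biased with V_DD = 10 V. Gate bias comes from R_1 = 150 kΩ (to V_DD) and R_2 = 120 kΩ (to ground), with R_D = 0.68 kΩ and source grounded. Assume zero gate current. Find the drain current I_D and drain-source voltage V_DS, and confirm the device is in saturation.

V_G = V_DD·R_2/(R_1+R_2) = 10×120/270 = 4.44 V. With the source grounded, V_GS = V_G = 4.44 V.
Assume saturation: I_D = (k_n/2)(V_GS − V_t)² = (0.92/2)×(4.44 − 1.1)² = 0.46×3.34² = 5.15 mA.
V_DS = V_DD − I_D·R_D = 10 − 5.15×0.68 = 6.5 V.
Saturation requires V_DS ≥ V_GS − V_t = 3.34 V; 6.5 ≥ 3.34 ✓.

I_D ≈ 5.1 mA, V_DS ≈ 6.5 V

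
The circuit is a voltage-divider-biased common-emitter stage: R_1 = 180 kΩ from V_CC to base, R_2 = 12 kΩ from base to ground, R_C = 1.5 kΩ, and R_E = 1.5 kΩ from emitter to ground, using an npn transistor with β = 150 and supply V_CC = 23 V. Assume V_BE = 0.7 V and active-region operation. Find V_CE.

Thevenize the base divider: V_Th = V_CC·R_2/(R_1+R_2) = 23×12/192 = 1.44 V, R_Th = R_1‖R_2 = 11.2 kΩ.
Base-emitter loop: V_Th = I_B·R_Th + V_BE + (β+1)I_B·R_E, so I_B = (1.44 − 0.7) / (11.2 + 151×1.5) = 0.0031 mA.
I_C = β·I_B = 150×0.0031 = 0.465 mA, and I_E = (β+1)I_B = 0.468 mA.
V_CE = V_CC − I_C·R_C − I_E·R_E = 23 − 0.465×1.5 − 0.468×1.5 = 21.6 V.
V_CE = 21.6 V > 0.2 V confirms active-region operation.

V_CE ≈ 22 V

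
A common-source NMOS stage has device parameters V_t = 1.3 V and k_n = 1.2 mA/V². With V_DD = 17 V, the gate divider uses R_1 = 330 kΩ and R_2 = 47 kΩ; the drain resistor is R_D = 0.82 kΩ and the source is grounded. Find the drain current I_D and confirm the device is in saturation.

V_G = V_DD·R_2/(R_1+R_2) = 17×47/377 = 2.12 V. With the source grounded, V_GS = V_G = 2.12 V.
Assume saturation: I_D = (k_n/2)(V_GS − V_t)² = (1.2/2)×(2.12 − 1.3)² = 0.6×0.819² = 0.403 mA.
V_DS = V_DD − I_D·R_D = 17 − 0.403×0.82 = 16.7 V.
Saturation requires V_DS ≥ V_GS − V_t = 0.819 V; 16.7 ≥ 0.819 ✓.

I_D ≈ 0.4 mA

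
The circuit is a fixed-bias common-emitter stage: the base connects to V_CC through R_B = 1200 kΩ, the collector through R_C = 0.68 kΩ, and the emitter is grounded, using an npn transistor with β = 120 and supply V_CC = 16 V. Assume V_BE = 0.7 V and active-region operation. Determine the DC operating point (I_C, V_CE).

I_C ≈ 1.5 mA, V_CE ≈ 15 V

Base loop: V_CC = I_B·R_B + V_BE, so I_B = (16 − 0.7)/1200 kΩ = 0.0128 mA.
In the active region I_C = β·I_B = 120 × 0.0128 = 1.53 mA.
Collector loop: V_CE = V_CC − I_C·R_C = 16 − 1.53×0.68 = 15 V.
Since V_CE = 15 V > V_CE(sat) ≈ 0.2 V, the transistor is in the active region as assumed.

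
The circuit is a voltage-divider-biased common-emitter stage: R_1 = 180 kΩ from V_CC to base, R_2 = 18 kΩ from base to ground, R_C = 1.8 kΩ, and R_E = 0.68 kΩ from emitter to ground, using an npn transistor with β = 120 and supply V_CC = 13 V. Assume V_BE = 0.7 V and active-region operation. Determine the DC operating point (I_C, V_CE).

I_C ≈ 0.59 mA, V_CE ≈ 12 V

Thevenize the base divider: V_Th = V_CC·R_2/(R_1+R_2) = 13×18/198 = 1.18 V, R_Th = R_1‖R_2 = 16.4 kΩ.
Base-emitter loop: V_Th = I_B·R_Th + V_BE + (β+1)I_B·R_E, so I_B = (1.18 − 0.7) / (16.4 + 121×0.68) = 0.00488 mA.
I_C = β·I_B = 120×0.00488 = 0.586 mA, and I_E = (β+1)I_B = 0.591 mA.
V_CE = V_CC − I_C·R_C − I_E·R_E = 13 − 0.586×1.8 − 0.591×0.68 = 11.5 V.
V_CE = 11.5 V > 0.2 V confirms active-region operation.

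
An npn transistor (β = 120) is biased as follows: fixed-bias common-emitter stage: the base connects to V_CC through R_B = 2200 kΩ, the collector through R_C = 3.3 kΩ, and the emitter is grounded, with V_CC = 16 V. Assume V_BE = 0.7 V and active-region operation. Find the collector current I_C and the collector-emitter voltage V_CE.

Base loop: V_CC = I_B·R_B + V_BE, so I_B = (16 − 0.7)/2200 kΩ = 0.00695 mA.
In the active region I_C = β·I_B = 120 × 0.00695 = 0.835 mA.
Collector loop: V_CE = V_CC − I_C·R_C = 16 − 0.835×3.3 = 13.2 V.
Since V_CE = 13.2 V > V_CE(sat) ≈ 0.2 V, the transistor is in the active region as assumed.

I_C ≈ 0.83 mA, V_CE ≈ 13 V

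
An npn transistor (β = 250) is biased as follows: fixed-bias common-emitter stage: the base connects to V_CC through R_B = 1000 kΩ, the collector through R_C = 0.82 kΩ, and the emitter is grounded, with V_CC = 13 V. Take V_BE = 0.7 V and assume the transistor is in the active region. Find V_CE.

Base loop: V_CC = I_B·R_B + V_BE, so I_B = (13 − 0.7)/1000 kΩ = 0.0123 mA.
In the active region I_C = β·I_B = 250 × 0.0123 = 3.08 mA.
Collector loop: V_CE = V_CC − I_C·R_C = 13 − 3.08×0.82 = 10.5 V.
Since V_CE = 10.5 V > V_CE(sat) ≈ 0.2 V, the transistor is in the active region as assumed.

V_CE ≈ 10 V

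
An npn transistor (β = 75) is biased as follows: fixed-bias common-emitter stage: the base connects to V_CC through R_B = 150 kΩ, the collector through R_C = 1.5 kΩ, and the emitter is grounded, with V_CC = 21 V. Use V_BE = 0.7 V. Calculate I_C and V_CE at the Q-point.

I_C ≈ 10 mA, V_CE ≈ 5.8 V

Base loop: V_CC = I_B·R_B + V_BE, so I_B = (21 − 0.7)/150 kΩ = 0.135 mA.
In the active region I_C = β·I_B = 75 × 0.135 = 10.2 mA.
Collector loop: V_CE = V_CC − I_C·R_C = 21 − 10.2×1.5 = 5.77 V.
Since V_CE = 5.77 V > V_CE(sat) ≈ 0.2 V, the transistor is in the active region as assumed.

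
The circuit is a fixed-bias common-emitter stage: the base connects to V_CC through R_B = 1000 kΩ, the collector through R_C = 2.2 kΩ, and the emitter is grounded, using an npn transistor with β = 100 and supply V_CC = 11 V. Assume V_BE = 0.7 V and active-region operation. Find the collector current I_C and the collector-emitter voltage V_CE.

I_C ≈ 1 mA, V_CE ≈ 8.7 V

Base loop: V_CC = I_B·R_B + V_BE, so I_B = (11 − 0.7)/1000 kΩ = 0.0103 mA.
In the active region I_C = β·I_B = 100 × 0.0103 = 1.03 mA.
Collector loop: V_CE = V_CC − I_C·R_C = 11 − 1.03×2.2 = 8.73 V.
Since V_CE = 8.73 V > V_CE(sat) ≈ 0.2 V, the transistor is in the active region as assumed.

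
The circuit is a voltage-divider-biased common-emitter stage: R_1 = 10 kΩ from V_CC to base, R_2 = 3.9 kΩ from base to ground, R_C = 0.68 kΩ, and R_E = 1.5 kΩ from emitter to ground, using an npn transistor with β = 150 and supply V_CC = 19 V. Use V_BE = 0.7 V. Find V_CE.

Thevenize the base divider: V_Th = V_CC·R_2/(R_1+R_2) = 19×3.9/13.9 = 5.33 V, R_Th = R_1‖R_2 = 2.81 kΩ.
Base-emitter loop: V_Th = I_B·R_Th + V_BE + (β+1)I_B·R_E, so I_B = (5.33 − 0.7) / (2.81 + 151×1.5) = 0.0202 mA.
I_C = β·I_B = 150×0.0202 = 3.03 mA, and I_E = (β+1)I_B = 3.05 mA.
V_CE = V_CC − I_C·R_C − I_E·R_E = 19 − 3.03×0.68 − 3.05×1.5 = 12.4 V.
V_CE = 12.4 V > 0.2 V confirms active-region operation.

V_CE ≈ 12 V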